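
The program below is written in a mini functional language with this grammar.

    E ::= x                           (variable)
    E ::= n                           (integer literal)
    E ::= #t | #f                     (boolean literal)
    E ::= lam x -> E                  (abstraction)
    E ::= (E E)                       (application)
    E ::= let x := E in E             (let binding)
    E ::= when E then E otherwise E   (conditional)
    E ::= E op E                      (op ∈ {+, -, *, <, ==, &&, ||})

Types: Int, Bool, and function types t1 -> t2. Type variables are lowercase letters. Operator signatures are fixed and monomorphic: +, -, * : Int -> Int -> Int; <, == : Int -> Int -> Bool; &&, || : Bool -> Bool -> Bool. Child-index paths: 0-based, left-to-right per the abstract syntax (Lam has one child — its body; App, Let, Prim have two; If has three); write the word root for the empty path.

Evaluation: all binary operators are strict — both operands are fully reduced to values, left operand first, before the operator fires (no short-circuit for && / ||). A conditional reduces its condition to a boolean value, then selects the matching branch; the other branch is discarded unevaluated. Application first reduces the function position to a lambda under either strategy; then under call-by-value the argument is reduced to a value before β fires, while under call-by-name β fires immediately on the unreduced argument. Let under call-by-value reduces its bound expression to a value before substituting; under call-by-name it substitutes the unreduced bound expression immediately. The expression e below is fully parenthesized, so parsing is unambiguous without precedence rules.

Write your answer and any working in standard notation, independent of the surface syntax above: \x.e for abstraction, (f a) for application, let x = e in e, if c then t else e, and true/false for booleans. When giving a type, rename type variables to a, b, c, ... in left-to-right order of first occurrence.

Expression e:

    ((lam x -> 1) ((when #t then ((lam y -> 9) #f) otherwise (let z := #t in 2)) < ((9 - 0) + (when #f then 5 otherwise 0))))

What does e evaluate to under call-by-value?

Derivation:
step 0: ((\x.1) ((if true then ((\y.9) false) else (let z = true in 2)) < ((9 - 0) + (if false then 5 else 0))))
step 1: [if@1.0] ((\x.1) (((\y.9) false) < ((9 - 0) + (if false then 5 else 0))))
step 2: [beta@1.0] ((\x.1) (9 < ((9 - 0) + (if false then 5 else 0))))
step 3: [delta@1.1.0] ((\x.1) (9 < (9 + (if false then 5 else 0))))
step 4: [if@1.1.1] ((\x.1) (9 < (9 + 0)))
step 5: [delta@1.1] ((\x.1) (9 < 9))
step 6: [delta@1] ((\x.1) false)
step 7: [beta@root] 1

Answer: 1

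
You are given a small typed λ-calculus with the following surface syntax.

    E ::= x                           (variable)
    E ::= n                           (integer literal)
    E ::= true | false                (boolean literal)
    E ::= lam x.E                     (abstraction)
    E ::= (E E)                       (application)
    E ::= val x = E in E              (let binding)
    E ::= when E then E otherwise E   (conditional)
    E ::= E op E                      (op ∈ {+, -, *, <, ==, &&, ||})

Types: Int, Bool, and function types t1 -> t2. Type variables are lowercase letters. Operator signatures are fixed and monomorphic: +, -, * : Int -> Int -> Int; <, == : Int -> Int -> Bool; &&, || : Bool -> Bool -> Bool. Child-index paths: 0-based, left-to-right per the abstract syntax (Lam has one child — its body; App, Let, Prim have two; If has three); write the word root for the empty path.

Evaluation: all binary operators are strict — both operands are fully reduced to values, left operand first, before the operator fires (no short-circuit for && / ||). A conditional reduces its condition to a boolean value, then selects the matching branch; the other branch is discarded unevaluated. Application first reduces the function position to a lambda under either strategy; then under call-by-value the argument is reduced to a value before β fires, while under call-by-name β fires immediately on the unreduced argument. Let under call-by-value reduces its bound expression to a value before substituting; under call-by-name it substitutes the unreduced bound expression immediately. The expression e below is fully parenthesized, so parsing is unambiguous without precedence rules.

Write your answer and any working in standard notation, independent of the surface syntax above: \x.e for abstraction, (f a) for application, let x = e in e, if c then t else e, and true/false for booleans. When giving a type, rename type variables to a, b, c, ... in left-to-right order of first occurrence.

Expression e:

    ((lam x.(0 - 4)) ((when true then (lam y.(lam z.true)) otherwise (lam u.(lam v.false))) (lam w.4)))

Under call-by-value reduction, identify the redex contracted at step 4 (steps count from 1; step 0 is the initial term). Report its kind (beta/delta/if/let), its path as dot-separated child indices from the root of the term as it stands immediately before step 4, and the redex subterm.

Answer: delta at root : (0 - 4)

Working:
step 0: ((\x.(0 - 4)) ((if true then (\y.(\z.true)) else (\u.(\v.false))) (\w.4)))
step 1: [if@1.0] ((\x.(0 - 4)) ((\y.(\z.true)) (\w.4)))
step 2: [beta@1] ((\x.(0 - 4)) (\z.true))
step 3: [beta@root] (0 - 4)
step 4: [delta@root] -4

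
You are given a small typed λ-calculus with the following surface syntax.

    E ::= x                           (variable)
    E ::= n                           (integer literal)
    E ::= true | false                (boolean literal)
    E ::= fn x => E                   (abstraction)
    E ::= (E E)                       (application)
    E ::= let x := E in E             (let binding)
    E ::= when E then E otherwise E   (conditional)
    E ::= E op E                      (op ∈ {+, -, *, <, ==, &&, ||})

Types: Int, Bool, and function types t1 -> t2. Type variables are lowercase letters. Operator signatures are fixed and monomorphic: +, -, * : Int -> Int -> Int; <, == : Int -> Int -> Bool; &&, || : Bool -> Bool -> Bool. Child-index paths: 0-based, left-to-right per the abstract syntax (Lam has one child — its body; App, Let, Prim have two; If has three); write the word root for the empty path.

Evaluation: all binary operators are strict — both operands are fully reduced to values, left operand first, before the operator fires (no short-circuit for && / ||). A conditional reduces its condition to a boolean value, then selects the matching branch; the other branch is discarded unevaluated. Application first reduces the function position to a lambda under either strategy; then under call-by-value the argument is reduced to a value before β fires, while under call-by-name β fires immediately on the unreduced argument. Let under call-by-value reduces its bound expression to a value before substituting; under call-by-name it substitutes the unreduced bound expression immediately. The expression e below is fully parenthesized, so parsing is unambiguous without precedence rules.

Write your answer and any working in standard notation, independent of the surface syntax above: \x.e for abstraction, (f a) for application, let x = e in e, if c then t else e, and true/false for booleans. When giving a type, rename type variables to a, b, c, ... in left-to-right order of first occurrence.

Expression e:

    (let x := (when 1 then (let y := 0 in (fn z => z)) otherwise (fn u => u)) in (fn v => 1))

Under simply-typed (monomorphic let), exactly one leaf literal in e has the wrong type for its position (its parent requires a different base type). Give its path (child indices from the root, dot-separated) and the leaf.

Answer: 0.0 : 1

Working:
  unify Int ~ Bool
  FAIL: mismatch Int ~ Bool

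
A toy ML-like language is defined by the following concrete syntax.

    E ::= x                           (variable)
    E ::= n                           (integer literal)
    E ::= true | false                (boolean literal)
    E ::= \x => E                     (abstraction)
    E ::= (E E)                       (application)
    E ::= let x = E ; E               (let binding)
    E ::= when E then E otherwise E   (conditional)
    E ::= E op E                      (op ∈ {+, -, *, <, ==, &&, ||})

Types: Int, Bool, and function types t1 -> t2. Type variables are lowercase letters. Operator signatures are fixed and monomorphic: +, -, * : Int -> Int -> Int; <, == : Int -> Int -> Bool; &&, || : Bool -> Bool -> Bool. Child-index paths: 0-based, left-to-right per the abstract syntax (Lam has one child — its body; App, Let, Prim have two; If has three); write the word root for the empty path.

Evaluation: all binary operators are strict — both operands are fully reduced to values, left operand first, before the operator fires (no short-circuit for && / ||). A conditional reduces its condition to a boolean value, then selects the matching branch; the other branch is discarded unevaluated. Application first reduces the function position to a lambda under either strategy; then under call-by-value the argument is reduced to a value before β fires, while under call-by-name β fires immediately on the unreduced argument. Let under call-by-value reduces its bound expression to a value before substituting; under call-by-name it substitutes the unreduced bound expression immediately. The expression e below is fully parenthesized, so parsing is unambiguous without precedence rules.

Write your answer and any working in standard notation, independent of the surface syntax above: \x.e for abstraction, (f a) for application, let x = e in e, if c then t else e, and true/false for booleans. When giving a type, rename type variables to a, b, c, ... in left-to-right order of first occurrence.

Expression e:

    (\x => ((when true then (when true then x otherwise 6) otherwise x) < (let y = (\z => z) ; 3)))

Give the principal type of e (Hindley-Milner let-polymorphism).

Answer: Int -> Bool

Derivation:
  unify Bool ~ Bool
  unify Bool ~ Bool
x : a
  unify a ~ Int
x : Int
  unify Int ~ Int
  unify Int ~ Int
z : b
\z._ : b -> b
let y : forall. b -> b
  unify Int ~ Int
\x._ : Int -> Bool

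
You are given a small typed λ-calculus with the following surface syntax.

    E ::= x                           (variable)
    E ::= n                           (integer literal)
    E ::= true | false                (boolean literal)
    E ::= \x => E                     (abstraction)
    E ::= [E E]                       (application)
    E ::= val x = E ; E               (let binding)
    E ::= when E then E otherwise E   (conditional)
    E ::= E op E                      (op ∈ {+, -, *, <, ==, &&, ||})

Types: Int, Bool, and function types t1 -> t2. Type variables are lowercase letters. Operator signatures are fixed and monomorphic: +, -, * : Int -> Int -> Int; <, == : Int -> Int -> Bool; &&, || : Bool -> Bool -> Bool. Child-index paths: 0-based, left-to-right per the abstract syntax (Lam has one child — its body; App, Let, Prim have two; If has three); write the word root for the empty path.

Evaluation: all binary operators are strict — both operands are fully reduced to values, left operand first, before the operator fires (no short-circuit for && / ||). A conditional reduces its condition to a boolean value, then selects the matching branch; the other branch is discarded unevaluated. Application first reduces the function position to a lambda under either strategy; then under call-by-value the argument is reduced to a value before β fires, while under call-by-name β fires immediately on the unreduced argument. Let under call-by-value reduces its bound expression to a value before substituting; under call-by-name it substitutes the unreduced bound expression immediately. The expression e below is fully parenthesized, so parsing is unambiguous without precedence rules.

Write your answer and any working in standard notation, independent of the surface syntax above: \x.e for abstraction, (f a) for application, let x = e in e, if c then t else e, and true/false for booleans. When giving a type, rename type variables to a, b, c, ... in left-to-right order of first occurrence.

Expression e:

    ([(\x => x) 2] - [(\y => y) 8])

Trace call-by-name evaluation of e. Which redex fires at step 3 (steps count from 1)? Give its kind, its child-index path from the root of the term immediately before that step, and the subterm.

Trace:
step 0: (((\x.x) 2) - ((\y.y) 8))
step 1: [beta@0] (2 - ((\y.y) 8))
step 2: [beta@1] (2 - 8)
step 3: [delta@root] -6

Answer: delta at root : (2 - 8)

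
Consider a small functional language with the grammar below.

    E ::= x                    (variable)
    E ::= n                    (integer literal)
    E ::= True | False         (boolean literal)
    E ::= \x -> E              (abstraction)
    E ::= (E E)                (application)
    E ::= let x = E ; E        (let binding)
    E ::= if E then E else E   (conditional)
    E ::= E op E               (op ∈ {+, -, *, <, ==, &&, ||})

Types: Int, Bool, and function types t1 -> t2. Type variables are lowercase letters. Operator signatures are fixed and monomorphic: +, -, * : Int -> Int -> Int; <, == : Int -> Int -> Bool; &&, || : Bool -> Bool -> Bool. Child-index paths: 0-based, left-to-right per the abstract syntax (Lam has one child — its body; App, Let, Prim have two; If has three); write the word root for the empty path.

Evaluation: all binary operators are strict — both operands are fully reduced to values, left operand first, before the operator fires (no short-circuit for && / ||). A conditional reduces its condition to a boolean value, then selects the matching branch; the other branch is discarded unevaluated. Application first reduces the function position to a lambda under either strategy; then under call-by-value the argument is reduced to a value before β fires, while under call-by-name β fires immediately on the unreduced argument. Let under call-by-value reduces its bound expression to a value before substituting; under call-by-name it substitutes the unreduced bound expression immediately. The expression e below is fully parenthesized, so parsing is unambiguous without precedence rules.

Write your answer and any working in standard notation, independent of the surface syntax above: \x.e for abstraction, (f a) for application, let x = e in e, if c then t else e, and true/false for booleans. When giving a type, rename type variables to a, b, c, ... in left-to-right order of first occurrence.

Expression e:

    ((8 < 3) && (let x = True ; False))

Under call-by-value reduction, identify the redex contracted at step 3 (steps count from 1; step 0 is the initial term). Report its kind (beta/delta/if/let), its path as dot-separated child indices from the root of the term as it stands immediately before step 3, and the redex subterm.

Working:
step 0: ((8 < 3) && (let x = true in false))
step 1: [delta@0] (false && (let x = true in false))
step 2: [let@1] (false && false)
step 3: [delta@root] false

Answer: delta at root : (false && false)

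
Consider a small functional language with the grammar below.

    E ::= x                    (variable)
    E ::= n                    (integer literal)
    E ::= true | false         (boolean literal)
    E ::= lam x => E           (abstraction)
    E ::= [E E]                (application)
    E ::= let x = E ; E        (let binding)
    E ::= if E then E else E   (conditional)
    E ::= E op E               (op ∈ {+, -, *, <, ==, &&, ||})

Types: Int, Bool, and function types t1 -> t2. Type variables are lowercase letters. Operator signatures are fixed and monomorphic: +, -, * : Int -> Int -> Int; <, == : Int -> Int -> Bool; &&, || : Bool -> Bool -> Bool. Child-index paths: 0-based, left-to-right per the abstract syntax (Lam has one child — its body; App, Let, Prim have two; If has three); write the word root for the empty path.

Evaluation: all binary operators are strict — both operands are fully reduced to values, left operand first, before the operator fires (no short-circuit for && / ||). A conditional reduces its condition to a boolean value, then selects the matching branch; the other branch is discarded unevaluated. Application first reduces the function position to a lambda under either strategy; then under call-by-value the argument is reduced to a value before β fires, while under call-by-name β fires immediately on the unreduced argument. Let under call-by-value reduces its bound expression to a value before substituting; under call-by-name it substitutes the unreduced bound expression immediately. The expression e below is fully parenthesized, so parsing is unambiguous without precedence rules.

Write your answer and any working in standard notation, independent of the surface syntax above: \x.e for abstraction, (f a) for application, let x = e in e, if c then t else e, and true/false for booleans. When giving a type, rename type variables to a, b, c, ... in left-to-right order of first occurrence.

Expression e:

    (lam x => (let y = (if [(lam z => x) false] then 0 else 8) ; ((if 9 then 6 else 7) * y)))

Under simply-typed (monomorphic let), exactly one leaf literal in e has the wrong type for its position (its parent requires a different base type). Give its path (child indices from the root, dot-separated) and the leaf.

Trace:
x : a
\z._ : b -> a
  unify b -> a ~ Bool -> c
  unify b ~ Bool
  unify a ~ c
_ _ : c
  unify c ~ Bool
  unify Int ~ Int
let y : Int
  unify Int ~ Bool
  FAIL: mismatch Int ~ Bool

Answer: 0.1.0.0 : 9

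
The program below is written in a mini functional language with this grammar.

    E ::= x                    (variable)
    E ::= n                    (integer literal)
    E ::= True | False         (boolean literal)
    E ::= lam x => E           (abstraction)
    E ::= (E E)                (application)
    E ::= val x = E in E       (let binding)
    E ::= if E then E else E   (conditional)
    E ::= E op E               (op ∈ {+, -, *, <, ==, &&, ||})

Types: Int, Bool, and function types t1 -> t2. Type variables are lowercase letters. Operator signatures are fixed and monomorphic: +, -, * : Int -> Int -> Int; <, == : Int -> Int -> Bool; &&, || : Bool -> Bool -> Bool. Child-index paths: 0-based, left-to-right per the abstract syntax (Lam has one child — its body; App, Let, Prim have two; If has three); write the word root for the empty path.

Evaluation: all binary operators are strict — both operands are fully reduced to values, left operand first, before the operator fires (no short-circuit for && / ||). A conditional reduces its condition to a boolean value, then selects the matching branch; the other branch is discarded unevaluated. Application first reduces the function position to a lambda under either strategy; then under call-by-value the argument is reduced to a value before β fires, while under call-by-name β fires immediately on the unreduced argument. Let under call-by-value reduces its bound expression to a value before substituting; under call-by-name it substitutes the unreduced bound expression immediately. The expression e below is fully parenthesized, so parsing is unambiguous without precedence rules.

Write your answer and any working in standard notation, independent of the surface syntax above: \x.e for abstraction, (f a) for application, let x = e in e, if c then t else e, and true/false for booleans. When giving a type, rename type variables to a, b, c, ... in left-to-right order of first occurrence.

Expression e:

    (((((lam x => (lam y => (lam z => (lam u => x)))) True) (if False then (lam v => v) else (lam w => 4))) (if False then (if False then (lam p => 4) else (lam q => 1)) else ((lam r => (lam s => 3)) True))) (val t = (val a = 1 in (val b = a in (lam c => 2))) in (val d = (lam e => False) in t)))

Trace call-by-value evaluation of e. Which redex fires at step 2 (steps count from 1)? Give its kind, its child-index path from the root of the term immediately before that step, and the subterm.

Trace:
step 0: (((((\x.(\y.(\z.(\u.x)))) true) (if false then (\v.v) else (\w.4))) (if false then (if false then (\p.4) else (\q.1)) else ((\r.(\s.3)) true))) (let t = (let a = 1 in (let b = a in (\c.2))) in (let d = (\e.false) in t)))
step 1: [beta@0.0.0] ((((\y.(\z.(\u.true))) (if false then (\v.v) else (\w.4))) (if false then (if false then (\p.4) else (\q.1)) else ((\r.(\s.3)) true))) (let t = (let a = 1 in (let b = a in (\c.2))) in (let d = (\e.false) in t)))
step 2: [if@0.0.1] ((((\y.(\z.(\u.true))) (\w.4)) (if false then (if false then (\p.4) else (\q.1)) else ((\r.(\s.3)) true))) (let t = (let a = 1 in (let b = a in (\c.2))) in (let d = (\e.false) in t)))

Answer: if at 0.0.1 : (if false then (\v.v) else (\w.4))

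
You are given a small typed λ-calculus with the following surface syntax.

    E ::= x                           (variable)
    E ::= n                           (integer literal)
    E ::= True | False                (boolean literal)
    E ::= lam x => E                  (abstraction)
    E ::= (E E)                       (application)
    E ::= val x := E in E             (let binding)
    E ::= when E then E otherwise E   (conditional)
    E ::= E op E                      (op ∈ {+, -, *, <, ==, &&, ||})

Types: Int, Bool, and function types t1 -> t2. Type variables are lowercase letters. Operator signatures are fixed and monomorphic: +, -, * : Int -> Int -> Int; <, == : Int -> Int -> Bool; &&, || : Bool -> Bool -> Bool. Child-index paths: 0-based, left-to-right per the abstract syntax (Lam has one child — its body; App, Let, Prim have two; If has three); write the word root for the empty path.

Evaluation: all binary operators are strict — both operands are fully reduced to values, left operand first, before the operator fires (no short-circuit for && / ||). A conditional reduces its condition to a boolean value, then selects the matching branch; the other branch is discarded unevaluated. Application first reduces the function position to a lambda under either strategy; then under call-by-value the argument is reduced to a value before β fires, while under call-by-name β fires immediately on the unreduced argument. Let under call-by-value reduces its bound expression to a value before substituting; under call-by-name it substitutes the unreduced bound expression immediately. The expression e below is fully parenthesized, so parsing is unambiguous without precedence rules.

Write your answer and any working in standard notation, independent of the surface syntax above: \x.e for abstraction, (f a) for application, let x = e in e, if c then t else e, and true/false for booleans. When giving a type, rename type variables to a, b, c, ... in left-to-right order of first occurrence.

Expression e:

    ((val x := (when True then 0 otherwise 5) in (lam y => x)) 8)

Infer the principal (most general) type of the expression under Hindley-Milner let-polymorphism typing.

Answer: Int

Working:
  unify Bool ~ Bool
  unify Int ~ Int
let x : Int
x : Int
\y._ : a -> Int
  unify a -> Int ~ Int -> b
  unify a ~ Int
  unify Int ~ b
_ _ : Int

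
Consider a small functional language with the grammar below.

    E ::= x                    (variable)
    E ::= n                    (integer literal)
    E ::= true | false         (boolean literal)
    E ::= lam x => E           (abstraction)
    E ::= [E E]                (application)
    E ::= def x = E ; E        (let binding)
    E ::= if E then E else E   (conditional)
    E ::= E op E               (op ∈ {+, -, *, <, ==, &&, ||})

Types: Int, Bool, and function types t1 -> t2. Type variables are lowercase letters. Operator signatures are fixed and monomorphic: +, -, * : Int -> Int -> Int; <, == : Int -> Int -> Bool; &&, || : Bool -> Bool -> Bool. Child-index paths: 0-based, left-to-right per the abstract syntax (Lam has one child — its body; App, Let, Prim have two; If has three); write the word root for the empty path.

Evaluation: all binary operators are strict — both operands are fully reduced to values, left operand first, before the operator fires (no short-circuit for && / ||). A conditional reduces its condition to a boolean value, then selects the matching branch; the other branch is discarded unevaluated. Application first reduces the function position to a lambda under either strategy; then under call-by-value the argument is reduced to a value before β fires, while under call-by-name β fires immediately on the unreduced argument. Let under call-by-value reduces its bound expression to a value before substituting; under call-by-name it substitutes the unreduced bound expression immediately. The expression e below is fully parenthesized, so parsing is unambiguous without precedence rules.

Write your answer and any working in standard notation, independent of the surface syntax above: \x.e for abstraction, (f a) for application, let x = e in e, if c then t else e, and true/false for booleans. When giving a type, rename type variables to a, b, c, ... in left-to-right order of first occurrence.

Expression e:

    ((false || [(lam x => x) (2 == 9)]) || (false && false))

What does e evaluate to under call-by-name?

Answer: false

Derivation:
step 0: ((false || ((\x.x) (2 == 9))) || (false && false))
step 1: [beta@0.1] ((false || (2 == 9)) || (false && false))
step 2: [delta@0.1] ((false || false) || (false && false))
step 3: [delta@0] (false || (false && false))
step 4: [delta@1] (false || false)
step 5: [delta@root] false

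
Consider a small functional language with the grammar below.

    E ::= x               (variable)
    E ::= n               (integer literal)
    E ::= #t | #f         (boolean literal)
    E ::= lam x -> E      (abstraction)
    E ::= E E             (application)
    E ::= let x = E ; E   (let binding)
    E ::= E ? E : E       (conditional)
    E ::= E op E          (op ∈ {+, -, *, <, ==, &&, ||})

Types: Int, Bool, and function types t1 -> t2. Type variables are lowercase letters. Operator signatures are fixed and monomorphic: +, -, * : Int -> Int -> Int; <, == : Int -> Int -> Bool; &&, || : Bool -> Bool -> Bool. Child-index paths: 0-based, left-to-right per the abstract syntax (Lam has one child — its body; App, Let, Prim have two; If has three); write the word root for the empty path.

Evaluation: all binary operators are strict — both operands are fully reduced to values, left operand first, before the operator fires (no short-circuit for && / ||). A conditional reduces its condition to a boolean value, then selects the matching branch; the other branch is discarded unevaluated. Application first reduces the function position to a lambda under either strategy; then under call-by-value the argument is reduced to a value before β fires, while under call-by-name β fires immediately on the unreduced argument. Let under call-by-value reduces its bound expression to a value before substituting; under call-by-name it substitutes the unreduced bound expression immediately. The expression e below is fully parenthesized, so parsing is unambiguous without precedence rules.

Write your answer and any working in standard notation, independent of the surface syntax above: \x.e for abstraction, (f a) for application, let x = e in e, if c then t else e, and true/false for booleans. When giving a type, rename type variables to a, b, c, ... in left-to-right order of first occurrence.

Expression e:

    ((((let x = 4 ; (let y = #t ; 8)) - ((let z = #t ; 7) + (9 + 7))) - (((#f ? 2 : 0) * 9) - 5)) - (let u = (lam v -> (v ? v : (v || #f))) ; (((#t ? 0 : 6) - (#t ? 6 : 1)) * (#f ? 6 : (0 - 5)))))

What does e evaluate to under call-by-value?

Derivation:
step 0: ((((let x = 4 in (let y = true in 8)) - ((let z = true in 7) + (9 + 7))) - (((if false then 2 else 0) * 9) - 5)) - (let u = (\v.(if v then v else (v || false))) in (((if true then 0 else 6) - (if true then 6 else 1)) * (if false then 6 else (0 - 5)))))
step 1: [let@0.0.0] ((((let y = true in 8) - ((let z = true in 7) + (9 + 7))) - (((if false then 2 else 0) * 9) - 5)) - (let u = (\v.(if v then v else (v || false))) in (((if true then 0 else 6) - (if true then 6 else 1)) * (if false then 6 else (0 - 5)))))
step 2: [let@0.0.0] (((8 - ((let z = true in 7) + (9 + 7))) - (((if false then 2 else 0) * 9) - 5)) - (let u = (\v.(if v then v else (v || false))) in (((if true then 0 else 6) - (if true then 6 else 1)) * (if false then 6 else (0 - 5)))))
step 3: [let@0.0.1.0] (((8 - (7 + (9 + 7))) - (((if false then 2 else 0) * 9) - 5)) - (let u = (\v.(if v then v else (v || false))) in (((if true then 0 else 6) - (if true then 6 else 1)) * (if false then 6 else (0 - 5)))))
step 4: [delta@0.0.1.1] (((8 - (7 + 16)) - (((if false then 2 else 0) * 9) - 5)) - (let u = (\v.(if v then v else (v || false))) in (((if true then 0 else 6) - (if true then 6 else 1)) * (if false then 6 else (0 - 5)))))
step 5: [delta@0.0.1] (((8 - 23) - (((if false then 2 else 0) * 9) - 5)) - (let u = (\v.(if v then v else (v || false))) in (((if true then 0 else 6) - (if true then 6 else 1)) * (if false then 6 else (0 - 5)))))
step 6: [delta@0.0] ((-15 - (((if false then 2 else 0) * 9) - 5)) - (let u = (\v.(if v then v else (v || false))) in (((if true then 0 else 6) - (if true then 6 else 1)) * (if false then 6 else (0 - 5)))))
step 7: [if@0.1.0.0] ((-15 - ((0 * 9) - 5)) - (let u = (\v.(if v then v else (v || false))) in (((if true then 0 else 6) - (if true then 6 else 1)) * (if false then 6 else (0 - 5)))))
step 8: [delta@0.1.0] ((-15 - (0 - 5)) - (let u = (\v.(if v then v else (v || false))) in (((if true then 0 else 6) - (if true then 6 else 1)) * (if false then 6 else (0 - 5)))))
step 9: [delta@0.1] ((-15 - -5) - (let u = (\v.(if v then v else (v || false))) in (((if true then 0 else 6) - (if true then 6 else 1)) * (if false then 6 else (0 - 5)))))
step 10: [delta@0] (-10 - (let u = (\v.(if v then v else (v || false))) in (((if true then 0 else 6) - (if true then 6 else 1)) * (if false then 6 else (0 - 5)))))
step 11: [let@1] (-10 - (((if true then 0 else 6) - (if true then 6 else 1)) * (if false then 6 else (0 - 5))))
step 12: [if@1.0.0] (-10 - ((0 - (if true then 6 else 1)) * (if false then 6 else (0 - 5))))
step 13: [if@1.0.1] (-10 - ((0 - 6) * (if false then 6 else (0 - 5))))
step 14: [delta@1.0] (-10 - (-6 * (if false then 6 else (0 - 5))))
step 15: [if@1.1] (-10 - (-6 * (0 - 5)))
step 16: [delta@1.1] (-10 - (-6 * -5))
step 17: [delta@1] (-10 - 30)
step 18: [delta@root] -40

Answer: -40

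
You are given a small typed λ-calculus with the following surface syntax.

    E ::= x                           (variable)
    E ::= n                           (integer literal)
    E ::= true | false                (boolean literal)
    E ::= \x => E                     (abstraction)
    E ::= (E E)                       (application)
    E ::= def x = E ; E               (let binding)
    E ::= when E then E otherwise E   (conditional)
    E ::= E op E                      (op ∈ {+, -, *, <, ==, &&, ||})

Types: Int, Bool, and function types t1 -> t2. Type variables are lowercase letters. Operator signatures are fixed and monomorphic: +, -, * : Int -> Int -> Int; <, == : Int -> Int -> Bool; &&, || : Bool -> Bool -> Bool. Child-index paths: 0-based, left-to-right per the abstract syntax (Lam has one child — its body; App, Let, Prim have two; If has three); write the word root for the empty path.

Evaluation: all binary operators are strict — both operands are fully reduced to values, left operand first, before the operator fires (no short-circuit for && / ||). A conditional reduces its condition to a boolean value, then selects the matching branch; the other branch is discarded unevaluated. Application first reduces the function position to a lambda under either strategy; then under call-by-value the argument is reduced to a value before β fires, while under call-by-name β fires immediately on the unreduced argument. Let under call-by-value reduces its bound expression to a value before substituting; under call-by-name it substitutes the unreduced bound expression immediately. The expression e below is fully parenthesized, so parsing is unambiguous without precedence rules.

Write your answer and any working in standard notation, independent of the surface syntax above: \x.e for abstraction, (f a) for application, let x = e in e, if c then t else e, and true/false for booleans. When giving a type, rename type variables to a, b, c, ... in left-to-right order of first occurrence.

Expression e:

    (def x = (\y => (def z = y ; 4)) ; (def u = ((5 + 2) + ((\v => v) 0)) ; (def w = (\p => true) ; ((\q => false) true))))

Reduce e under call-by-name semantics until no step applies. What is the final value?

Derivation:
step 0: (let x = (\y.(let z = y in 4)) in (let u = ((5 + 2) + ((\v.v) 0)) in (let w = (\p.true) in ((\q.false) true))))
step 1: [let@root] (let u = ((5 + 2) + ((\v.v) 0)) in (let w = (\p.true) in ((\q.false) true)))
step 2: [let@root] (let w = (\p.true) in ((\q.false) true))
step 3: [let@root] ((\q.false) true)
step 4: [beta@root] false

Answer: false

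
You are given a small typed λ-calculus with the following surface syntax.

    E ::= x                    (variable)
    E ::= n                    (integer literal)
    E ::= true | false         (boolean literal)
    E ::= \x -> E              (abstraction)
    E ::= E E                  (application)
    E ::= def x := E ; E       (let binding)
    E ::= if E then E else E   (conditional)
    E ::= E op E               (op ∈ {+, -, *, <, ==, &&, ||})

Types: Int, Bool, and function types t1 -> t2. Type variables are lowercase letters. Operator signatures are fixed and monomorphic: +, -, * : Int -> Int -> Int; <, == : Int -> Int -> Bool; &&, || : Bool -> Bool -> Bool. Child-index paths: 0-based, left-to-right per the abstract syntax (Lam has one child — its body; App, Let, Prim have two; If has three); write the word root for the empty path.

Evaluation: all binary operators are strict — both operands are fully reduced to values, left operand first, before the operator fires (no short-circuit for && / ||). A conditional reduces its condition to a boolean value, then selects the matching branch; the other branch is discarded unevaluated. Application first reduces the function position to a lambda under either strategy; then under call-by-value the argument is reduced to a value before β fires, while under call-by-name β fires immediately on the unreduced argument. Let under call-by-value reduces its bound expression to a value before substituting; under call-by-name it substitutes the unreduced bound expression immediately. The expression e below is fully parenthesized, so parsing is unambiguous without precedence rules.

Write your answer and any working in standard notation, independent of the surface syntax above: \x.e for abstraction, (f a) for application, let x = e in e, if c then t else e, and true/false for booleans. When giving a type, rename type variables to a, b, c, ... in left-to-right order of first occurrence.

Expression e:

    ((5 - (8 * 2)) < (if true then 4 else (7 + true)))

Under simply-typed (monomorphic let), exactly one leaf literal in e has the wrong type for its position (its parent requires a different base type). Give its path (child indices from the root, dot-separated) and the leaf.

Answer: 1.2.1 : true

Trace:
  unify Int ~ Int
  unify Int ~ Int
  unify Int ~ Int
  unify Int ~ Int
  unify Int ~ Int
  unify Bool ~ Bool
  unify Int ~ Int
  unify Bool ~ Int
  FAIL: mismatch Bool ~ Int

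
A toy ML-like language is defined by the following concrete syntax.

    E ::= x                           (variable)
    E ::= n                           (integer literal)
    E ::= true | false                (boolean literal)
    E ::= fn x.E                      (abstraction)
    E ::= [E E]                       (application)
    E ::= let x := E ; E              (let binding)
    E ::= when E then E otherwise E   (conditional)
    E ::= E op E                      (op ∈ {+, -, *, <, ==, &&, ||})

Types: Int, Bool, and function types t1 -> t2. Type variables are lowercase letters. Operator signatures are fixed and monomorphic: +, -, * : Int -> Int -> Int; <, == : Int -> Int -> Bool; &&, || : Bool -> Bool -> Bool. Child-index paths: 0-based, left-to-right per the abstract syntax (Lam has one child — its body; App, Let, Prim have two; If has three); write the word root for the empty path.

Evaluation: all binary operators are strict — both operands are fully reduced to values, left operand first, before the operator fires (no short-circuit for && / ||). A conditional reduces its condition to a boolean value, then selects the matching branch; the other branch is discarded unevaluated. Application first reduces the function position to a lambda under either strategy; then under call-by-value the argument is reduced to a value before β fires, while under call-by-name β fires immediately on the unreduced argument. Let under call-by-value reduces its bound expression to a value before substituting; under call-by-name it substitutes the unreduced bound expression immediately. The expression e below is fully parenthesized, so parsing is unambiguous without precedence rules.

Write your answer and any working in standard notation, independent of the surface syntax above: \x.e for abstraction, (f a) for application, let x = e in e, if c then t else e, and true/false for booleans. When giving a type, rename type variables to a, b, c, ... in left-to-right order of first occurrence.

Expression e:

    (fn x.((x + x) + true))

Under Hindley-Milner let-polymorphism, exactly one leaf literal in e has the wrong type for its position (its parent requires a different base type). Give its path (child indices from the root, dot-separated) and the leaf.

Derivation:
x : a
  unify a ~ Int
x : Int
  unify Int ~ Int
  unify Int ~ Int
  unify Bool ~ Int
  FAIL: mismatch Bool ~ Int

Answer: 0.1 : true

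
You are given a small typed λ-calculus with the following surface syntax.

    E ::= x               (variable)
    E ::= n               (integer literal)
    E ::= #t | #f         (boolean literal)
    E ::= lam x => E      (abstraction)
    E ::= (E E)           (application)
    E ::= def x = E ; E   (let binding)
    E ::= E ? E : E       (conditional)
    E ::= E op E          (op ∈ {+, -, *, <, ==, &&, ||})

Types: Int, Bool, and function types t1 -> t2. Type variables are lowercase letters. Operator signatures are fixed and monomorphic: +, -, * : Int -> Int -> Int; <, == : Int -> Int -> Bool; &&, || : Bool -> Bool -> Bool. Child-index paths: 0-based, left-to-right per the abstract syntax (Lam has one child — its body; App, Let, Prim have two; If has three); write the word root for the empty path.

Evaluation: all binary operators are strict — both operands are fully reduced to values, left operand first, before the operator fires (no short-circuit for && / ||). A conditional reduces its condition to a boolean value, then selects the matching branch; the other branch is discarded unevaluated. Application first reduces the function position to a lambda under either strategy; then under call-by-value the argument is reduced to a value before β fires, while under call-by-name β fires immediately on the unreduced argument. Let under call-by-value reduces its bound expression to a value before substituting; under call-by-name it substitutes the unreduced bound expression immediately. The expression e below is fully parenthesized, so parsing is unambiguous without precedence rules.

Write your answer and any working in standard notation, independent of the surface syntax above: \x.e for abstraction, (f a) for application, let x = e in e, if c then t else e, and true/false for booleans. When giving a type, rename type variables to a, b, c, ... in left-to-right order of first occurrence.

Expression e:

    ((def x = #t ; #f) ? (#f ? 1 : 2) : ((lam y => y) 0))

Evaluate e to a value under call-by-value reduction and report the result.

Trace:
step 0: (if (let x = true in false) then (if false then 1 else 2) else ((\y.y) 0))
step 1: [let@0] (if false then (if false then 1 else 2) else ((\y.y) 0))
step 2: [if@root] ((\y.y) 0)
step 3: [beta@root] 0

Answer: 0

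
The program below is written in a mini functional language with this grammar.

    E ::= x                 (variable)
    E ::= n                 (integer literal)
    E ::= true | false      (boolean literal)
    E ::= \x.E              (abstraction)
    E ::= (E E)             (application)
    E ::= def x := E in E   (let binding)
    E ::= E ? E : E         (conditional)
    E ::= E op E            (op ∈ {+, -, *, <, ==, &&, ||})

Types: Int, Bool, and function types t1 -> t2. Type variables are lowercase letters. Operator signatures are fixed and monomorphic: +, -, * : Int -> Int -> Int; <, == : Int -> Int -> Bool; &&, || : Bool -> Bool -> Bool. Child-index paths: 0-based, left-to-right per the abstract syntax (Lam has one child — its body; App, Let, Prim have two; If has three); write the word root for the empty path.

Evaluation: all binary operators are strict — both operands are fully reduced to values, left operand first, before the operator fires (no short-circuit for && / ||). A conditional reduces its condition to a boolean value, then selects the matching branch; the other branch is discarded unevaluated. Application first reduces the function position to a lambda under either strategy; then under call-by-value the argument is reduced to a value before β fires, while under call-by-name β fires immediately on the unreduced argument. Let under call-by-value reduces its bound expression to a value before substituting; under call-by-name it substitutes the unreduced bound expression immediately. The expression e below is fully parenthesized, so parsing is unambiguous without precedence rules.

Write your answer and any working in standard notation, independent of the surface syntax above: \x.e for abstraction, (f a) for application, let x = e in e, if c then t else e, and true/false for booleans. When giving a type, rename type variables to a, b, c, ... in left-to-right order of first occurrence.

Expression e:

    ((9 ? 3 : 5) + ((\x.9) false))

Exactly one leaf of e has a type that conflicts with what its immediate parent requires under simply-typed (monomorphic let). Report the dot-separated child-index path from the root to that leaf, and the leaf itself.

Working:
  unify Int ~ Bool
  FAIL: mismatch Int ~ Bool

Answer: 0.0 : 9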